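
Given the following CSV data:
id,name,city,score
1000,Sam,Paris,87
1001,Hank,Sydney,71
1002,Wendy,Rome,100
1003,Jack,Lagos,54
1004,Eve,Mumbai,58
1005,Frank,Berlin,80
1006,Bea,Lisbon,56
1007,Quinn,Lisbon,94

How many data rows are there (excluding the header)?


Counting rows (excluding header):
Header: id,name,city,score
Data rows: 8

ANSWER: 8


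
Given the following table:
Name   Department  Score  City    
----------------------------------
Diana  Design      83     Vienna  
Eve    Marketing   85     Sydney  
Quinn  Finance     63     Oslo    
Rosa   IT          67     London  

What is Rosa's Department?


Row 4: Rosa
Department = IT

ANSWER: IT


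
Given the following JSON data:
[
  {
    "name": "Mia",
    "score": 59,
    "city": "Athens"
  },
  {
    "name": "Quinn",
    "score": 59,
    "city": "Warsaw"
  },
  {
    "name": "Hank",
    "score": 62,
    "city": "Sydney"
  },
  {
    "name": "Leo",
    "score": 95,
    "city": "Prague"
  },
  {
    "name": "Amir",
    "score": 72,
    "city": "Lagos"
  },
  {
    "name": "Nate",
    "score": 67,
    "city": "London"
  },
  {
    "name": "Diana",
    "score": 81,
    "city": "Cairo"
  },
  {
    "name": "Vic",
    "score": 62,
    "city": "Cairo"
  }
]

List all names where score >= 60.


Filtering records where score >= 60:
  Mia (score=59) -> no
  Quinn (score=59) -> no
  Hank (score=62) -> YES
  Leo (score=95) -> YES
  Amir (score=72) -> YES
  Nate (score=67) -> YES
  Diana (score=81) -> YES
  Vic (score=62) -> YES


ANSWER: Hank, Leo, Amir, Nate, Diana, Vic


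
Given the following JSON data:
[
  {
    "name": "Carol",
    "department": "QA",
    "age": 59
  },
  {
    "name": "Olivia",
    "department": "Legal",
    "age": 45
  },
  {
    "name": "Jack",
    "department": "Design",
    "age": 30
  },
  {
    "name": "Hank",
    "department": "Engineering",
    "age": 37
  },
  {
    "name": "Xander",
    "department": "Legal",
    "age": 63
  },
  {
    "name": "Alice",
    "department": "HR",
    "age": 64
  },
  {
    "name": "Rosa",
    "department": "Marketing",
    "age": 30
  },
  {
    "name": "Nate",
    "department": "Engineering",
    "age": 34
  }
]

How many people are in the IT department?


Scanning records for department = IT
  No matches found
Count: 0

ANSWER: 0


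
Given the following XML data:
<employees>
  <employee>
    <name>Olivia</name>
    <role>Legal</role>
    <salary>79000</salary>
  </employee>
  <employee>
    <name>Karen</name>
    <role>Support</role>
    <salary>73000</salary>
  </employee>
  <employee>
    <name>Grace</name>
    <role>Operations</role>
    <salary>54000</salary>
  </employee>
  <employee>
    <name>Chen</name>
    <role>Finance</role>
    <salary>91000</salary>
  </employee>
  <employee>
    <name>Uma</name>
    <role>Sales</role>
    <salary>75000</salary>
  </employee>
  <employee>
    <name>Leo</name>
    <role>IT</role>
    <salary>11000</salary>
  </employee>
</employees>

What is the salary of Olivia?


Searching for <employee> with <name>Olivia</name>
Found at position 1
<salary>79000</salary>

ANSWER: 79000


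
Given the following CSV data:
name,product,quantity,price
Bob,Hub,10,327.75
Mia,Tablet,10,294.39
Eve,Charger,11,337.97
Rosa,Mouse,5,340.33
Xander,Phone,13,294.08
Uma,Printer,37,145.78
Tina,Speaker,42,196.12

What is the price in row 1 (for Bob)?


Row 1: Bob
Column 'price' = 327.75

ANSWER: 327.75


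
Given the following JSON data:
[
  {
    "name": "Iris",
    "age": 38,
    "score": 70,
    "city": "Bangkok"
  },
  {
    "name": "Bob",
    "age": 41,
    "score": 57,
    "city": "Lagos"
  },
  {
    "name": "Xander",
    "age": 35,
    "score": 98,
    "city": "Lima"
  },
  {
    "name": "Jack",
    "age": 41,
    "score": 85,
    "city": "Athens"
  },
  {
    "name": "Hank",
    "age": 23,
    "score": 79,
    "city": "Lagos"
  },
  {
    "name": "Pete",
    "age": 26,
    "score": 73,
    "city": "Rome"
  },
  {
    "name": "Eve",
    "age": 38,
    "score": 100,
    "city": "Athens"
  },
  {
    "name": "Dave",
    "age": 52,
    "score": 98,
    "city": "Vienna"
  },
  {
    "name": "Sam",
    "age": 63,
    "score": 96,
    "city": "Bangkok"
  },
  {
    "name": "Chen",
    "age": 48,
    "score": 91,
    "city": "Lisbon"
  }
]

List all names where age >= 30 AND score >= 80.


Checking both conditions:
  Iris (age=38, score=70) -> no
  Bob (age=41, score=57) -> no
  Xander (age=35, score=98) -> YES
  Jack (age=41, score=85) -> YES
  Hank (age=23, score=79) -> no
  Pete (age=26, score=73) -> no
  Eve (age=38, score=100) -> YES
  Dave (age=52, score=98) -> YES
  Sam (age=63, score=96) -> YES
  Chen (age=48, score=91) -> YES


ANSWER: Xander, Jack, Eve, Dave, Sam, Chen


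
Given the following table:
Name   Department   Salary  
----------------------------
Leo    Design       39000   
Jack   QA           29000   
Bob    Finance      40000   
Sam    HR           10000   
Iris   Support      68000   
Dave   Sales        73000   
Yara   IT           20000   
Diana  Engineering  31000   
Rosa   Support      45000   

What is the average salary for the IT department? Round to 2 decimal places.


IT department members:
  Yara: 20000
Sum = 20000
Count = 1
Average = 20000 / 1 = 20000.00

ANSWER: 20000.00


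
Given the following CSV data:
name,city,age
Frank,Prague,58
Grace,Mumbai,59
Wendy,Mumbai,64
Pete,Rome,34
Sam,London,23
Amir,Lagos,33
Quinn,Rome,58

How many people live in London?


Scanning city column for 'London':
  Row 5: Sam -> MATCH
Total matches: 1

ANSWER: 1


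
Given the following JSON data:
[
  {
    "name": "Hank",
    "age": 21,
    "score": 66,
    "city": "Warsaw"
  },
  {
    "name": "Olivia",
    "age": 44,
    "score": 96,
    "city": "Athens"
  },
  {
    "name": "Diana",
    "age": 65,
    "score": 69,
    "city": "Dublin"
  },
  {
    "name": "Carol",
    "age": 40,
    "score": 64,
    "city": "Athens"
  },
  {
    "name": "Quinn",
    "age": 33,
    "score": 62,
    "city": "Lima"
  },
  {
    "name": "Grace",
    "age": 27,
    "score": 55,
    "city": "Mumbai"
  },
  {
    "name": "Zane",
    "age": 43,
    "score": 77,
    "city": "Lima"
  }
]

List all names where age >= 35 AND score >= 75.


Checking both conditions:
  Hank (age=21, score=66) -> no
  Olivia (age=44, score=96) -> YES
  Diana (age=65, score=69) -> no
  Carol (age=40, score=64) -> no
  Quinn (age=33, score=62) -> no
  Grace (age=27, score=55) -> no
  Zane (age=43, score=77) -> YES


ANSWER: Olivia, Zane


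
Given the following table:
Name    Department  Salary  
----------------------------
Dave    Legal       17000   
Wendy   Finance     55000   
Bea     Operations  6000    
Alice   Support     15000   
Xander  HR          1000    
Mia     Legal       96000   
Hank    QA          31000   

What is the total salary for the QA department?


QA department members:
  Hank: 31000
Total = 31000 = 31000

ANSWER: 31000


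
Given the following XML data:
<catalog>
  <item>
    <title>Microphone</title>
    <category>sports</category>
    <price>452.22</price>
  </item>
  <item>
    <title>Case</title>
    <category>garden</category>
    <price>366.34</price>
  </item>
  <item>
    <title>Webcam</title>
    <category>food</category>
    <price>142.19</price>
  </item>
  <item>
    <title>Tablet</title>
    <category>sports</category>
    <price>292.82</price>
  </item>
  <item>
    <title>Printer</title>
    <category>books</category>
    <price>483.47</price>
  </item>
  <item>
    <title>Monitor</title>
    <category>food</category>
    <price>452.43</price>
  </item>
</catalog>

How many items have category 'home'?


Scanning <item> elements for <category>home</category>:
Count: 0

ANSWER: 0


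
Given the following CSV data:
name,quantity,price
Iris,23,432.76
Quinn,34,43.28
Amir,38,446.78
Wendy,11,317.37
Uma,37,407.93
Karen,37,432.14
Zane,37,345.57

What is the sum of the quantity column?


Values in 'quantity' column:
  Row 1: 23
  Row 2: 34
  Row 3: 38
  Row 4: 11
  Row 5: 37
  Row 6: 37
  Row 7: 37
Sum = 23 + 34 + 38 + 11 + 37 + 37 + 37 = 217

ANSWER: 217


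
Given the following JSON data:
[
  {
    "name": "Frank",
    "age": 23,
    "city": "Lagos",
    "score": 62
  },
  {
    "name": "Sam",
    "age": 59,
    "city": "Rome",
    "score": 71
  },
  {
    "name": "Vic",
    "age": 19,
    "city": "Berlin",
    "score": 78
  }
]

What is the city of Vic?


Looking up record where name = Vic
Record index: 2
Field 'city' = Berlin

ANSWER: Berlin


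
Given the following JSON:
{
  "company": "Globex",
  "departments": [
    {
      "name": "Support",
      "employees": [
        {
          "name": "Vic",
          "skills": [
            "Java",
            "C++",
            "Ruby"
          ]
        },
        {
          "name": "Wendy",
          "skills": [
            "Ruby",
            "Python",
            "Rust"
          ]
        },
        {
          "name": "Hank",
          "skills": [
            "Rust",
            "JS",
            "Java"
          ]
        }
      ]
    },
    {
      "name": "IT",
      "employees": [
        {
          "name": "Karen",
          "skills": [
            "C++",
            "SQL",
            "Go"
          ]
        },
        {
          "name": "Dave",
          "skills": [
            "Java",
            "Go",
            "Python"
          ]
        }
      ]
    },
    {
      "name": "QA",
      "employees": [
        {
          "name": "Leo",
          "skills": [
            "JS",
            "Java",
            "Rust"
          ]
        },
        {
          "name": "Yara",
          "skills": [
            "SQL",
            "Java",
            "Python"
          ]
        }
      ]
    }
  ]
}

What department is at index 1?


Path: departments[1].name
Value: IT

ANSWER: IT


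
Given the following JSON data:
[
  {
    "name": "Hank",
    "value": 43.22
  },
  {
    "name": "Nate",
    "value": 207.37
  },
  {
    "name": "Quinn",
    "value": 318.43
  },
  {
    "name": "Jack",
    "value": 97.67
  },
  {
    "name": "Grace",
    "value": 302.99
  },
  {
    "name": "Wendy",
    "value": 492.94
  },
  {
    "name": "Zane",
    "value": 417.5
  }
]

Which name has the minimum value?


Comparing values:
  Hank: 43.22
  Nate: 207.37
  Quinn: 318.43
  Jack: 97.67
  Grace: 302.99
  Wendy: 492.94
  Zane: 417.5
Minimum: Hank (43.22)

ANSWER: Hank


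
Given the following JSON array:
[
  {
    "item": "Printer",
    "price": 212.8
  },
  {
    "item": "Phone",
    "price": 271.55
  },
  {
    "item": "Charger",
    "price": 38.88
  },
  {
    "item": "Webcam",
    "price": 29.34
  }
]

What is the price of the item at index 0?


Array index 0 -> Printer
price = 212.8

ANSWER: 212.8


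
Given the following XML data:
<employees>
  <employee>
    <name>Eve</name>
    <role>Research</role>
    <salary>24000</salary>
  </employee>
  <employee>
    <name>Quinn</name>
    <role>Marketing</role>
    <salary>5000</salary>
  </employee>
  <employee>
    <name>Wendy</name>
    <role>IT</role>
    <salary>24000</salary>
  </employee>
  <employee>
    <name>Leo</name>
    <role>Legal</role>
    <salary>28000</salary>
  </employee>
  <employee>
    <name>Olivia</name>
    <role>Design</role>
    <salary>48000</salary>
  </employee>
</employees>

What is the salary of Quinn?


Searching for <employee> with <name>Quinn</name>
Found at position 2
<salary>5000</salary>

ANSWER: 5000


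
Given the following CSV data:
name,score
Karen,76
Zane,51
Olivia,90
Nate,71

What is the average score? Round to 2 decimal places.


Scores: 76, 51, 90, 71
Sum = 288
Count = 4
Average = 288 / 4 = 72.00

ANSWER: 72.00


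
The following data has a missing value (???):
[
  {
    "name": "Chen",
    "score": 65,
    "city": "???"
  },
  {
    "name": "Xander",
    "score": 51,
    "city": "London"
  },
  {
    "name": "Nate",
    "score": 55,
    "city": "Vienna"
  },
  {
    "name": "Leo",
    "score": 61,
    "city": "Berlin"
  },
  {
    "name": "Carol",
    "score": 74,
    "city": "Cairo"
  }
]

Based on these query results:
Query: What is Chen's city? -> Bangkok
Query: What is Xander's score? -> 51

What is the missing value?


The missing value is Chen's city
From query: Chen's city = Bangkok

ANSWER: Bangkok


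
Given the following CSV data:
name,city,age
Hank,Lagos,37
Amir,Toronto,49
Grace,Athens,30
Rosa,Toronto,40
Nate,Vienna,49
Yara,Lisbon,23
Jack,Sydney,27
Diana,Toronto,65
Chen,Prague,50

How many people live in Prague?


Scanning city column for 'Prague':
  Row 9: Chen -> MATCH
Total matches: 1

ANSWER: 1


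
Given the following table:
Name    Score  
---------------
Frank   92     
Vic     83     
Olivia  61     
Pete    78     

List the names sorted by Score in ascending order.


Sorting by Score (ascending):
  Olivia: 61
  Pete: 78
  Vic: 83
  Frank: 92


ANSWER: Olivia, Pete, Vic, Frank


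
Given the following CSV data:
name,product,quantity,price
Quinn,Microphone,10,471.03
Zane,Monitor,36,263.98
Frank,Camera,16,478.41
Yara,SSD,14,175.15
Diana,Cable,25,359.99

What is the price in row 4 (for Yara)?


Row 4: Yara
Column 'price' = 175.15

ANSWER: 175.15


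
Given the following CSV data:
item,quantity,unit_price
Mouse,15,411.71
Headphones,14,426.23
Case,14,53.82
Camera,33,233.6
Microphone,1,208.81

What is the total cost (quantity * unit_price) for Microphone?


Row: Microphone
quantity = 1
unit_price = 208.81
total = 1 * 208.81 = 208.81

ANSWER: 208.81


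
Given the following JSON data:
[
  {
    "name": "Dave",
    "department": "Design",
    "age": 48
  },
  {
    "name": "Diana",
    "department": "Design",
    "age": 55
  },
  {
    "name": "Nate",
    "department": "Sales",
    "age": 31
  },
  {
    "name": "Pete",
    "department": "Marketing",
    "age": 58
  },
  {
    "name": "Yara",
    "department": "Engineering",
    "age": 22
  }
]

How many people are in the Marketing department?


Scanning records for department = Marketing
  Record 3: Pete
Count: 1

ANSWER: 1


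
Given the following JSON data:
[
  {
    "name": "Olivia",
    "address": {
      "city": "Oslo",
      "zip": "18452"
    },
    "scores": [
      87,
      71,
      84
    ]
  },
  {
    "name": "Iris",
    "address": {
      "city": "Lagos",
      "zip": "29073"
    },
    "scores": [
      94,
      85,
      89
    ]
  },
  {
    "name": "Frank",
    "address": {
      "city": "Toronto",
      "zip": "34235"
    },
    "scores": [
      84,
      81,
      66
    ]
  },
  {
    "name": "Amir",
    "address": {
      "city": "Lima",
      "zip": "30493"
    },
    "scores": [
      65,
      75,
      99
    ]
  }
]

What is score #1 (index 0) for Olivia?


Path: records[0].scores[0]
Value: 87

ANSWER: 87


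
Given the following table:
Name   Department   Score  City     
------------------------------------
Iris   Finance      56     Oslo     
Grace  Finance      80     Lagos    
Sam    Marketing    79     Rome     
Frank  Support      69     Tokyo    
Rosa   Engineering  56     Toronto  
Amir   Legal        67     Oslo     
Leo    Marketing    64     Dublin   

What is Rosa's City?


Row 5: Rosa
City = Toronto

ANSWER: Toronto


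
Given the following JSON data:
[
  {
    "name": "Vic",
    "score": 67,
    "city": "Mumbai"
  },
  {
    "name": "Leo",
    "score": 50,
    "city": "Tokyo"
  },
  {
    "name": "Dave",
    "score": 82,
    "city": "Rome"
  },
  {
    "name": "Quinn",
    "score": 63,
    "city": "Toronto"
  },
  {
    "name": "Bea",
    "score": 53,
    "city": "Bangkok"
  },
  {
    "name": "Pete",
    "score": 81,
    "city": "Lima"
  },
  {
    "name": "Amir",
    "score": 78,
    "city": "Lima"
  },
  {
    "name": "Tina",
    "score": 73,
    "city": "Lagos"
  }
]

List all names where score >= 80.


Filtering records where score >= 80:
  Vic (score=67) -> no
  Leo (score=50) -> no
  Dave (score=82) -> YES
  Quinn (score=63) -> no
  Bea (score=53) -> no
  Pete (score=81) -> YES
  Amir (score=78) -> no
  Tina (score=73) -> no


ANSWER: Dave, Pete


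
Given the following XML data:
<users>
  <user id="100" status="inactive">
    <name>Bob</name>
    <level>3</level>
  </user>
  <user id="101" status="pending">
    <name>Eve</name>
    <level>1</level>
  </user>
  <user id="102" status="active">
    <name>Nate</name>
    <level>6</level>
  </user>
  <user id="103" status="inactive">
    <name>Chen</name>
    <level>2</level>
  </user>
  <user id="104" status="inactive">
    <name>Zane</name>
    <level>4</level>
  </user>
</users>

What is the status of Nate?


Finding user with name = Nate
user id="102" status="active"

ANSWER: active


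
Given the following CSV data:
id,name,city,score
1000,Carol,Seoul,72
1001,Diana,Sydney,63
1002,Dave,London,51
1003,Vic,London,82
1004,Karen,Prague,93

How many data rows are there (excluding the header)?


Counting rows (excluding header):
Header: id,name,city,score
Data rows: 5

ANSWER: 5


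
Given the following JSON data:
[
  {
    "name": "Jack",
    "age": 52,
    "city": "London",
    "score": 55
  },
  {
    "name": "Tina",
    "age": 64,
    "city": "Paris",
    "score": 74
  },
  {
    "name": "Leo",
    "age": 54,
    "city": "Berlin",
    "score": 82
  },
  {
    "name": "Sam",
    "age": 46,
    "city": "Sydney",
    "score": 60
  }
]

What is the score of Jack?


Looking up record where name = Jack
Record index: 0
Field 'score' = 55

ANSWER: 55


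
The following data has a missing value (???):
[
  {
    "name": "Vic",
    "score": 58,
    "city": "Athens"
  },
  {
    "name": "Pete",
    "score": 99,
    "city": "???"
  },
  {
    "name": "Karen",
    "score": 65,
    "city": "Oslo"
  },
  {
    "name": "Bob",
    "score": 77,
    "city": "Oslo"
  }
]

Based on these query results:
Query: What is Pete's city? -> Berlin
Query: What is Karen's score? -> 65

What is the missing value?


The missing value is Pete's city
From query: Pete's city = Berlin

ANSWER: Berlin


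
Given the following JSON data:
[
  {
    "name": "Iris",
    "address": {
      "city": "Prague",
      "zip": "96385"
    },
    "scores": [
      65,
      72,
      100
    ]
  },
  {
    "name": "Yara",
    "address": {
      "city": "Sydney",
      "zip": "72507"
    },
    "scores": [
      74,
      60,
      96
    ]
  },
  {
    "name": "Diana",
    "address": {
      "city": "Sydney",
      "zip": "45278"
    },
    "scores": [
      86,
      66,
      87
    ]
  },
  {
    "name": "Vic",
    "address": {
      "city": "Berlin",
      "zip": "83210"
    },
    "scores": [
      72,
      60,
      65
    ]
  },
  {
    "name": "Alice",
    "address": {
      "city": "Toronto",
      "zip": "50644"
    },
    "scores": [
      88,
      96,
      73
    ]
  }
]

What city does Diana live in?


Path: records[2].address.city
Value: Sydney

ANSWER: Sydney


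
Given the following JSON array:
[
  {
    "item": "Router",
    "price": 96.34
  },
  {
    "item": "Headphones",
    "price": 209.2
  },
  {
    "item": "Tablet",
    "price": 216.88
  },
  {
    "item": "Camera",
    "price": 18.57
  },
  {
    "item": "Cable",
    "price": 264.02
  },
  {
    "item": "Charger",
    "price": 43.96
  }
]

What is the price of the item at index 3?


Array index 3 -> Camera
price = 18.57

ANSWER: 18.57


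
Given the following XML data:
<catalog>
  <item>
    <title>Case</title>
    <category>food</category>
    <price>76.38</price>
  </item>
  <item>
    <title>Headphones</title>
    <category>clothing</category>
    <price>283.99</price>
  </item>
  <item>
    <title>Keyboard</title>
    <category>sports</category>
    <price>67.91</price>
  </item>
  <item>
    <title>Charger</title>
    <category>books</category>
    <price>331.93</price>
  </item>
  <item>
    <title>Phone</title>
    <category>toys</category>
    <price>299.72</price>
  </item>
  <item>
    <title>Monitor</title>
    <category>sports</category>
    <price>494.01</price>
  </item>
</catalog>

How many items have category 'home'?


Scanning <item> elements for <category>home</category>:
Count: 0

ANSWER: 0


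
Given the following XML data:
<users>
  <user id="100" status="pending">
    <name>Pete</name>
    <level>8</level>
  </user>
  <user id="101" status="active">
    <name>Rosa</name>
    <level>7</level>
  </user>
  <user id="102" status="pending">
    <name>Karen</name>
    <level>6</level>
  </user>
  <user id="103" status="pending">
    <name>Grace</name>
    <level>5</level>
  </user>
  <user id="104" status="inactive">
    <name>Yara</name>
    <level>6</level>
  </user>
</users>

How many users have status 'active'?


Counting users with status='active':
  Rosa (id=101) -> MATCH
Count: 1

ANSWER: 1


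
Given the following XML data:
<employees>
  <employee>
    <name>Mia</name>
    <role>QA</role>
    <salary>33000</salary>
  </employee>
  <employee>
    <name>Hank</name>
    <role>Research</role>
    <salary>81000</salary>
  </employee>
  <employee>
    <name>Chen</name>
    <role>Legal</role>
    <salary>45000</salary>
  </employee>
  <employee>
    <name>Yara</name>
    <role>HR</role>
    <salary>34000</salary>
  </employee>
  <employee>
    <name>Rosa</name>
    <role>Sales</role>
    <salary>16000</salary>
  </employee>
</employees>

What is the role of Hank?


Searching for <employee> with <name>Hank</name>
Found at position 2
<role>Research</role>

ANSWER: Research


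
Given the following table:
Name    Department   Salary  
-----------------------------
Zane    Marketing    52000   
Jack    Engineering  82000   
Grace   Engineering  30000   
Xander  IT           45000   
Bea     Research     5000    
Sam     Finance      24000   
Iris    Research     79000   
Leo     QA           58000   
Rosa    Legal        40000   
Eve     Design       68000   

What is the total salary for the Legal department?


Legal department members:
  Rosa: 40000
Total = 40000 = 40000

ANSWER: 40000


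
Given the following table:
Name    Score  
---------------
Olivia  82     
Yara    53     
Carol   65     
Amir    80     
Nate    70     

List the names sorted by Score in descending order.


Sorting by Score (descending):
  Olivia: 82
  Amir: 80
  Nate: 70
  Carol: 65
  Yara: 53


ANSWER: Olivia, Amir, Nate, Carol, Yara


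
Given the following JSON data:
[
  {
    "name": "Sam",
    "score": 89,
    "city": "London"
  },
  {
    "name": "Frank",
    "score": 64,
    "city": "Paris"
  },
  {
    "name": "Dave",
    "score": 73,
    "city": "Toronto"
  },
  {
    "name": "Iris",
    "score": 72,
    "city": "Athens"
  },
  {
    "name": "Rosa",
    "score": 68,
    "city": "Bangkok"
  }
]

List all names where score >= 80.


Filtering records where score >= 80:
  Sam (score=89) -> YES
  Frank (score=64) -> no
  Dave (score=73) -> no
  Iris (score=72) -> no
  Rosa (score=68) -> no


ANSWER: Sam


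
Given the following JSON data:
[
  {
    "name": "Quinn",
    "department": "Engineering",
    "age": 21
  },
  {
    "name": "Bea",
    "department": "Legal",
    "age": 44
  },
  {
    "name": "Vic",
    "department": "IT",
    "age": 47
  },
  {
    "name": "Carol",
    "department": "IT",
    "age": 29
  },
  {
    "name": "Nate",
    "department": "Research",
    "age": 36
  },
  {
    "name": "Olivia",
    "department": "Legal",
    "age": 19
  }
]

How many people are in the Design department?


Scanning records for department = Design
  No matches found
Count: 0

ANSWER: 0


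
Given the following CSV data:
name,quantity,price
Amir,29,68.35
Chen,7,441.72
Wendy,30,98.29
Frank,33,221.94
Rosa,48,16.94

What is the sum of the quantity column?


Values in 'quantity' column:
  Row 1: 29
  Row 2: 7
  Row 3: 30
  Row 4: 33
  Row 5: 48
Sum = 29 + 7 + 30 + 33 + 48 = 147

ANSWER: 147


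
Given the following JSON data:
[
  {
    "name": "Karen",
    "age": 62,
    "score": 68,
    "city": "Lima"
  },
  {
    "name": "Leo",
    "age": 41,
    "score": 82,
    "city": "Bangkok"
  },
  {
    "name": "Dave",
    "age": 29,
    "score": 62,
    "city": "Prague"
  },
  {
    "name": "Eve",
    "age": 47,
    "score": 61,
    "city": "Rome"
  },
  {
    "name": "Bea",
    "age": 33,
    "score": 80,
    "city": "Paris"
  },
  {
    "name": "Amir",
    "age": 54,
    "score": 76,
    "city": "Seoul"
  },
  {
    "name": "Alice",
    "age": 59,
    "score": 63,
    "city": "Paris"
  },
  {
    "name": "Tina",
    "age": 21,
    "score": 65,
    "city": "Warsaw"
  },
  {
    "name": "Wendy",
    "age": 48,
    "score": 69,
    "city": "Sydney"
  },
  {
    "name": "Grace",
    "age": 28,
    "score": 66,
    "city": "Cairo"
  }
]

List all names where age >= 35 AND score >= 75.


Checking both conditions:
  Karen (age=62, score=68) -> no
  Leo (age=41, score=82) -> YES
  Dave (age=29, score=62) -> no
  Eve (age=47, score=61) -> no
  Bea (age=33, score=80) -> no
  Amir (age=54, score=76) -> YES
  Alice (age=59, score=63) -> no
  Tina (age=21, score=65) -> no
  Wendy (age=48, score=69) -> no
  Grace (age=28, score=66) -> no


ANSWER: Leo, Amir


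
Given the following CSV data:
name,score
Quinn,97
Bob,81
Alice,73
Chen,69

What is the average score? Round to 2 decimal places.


Scores: 97, 81, 73, 69
Sum = 320
Count = 4
Average = 320 / 4 = 80.00

ANSWER: 80.00


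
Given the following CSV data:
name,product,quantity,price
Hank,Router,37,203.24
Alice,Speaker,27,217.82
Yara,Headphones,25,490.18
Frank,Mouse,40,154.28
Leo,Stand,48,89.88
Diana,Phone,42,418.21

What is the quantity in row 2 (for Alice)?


Row 2: Alice
Column 'quantity' = 27

ANSWER: 27


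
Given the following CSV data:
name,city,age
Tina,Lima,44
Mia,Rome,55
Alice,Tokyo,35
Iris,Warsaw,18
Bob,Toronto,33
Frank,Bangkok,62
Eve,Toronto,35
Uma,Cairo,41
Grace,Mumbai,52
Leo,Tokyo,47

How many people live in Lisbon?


Scanning city column for 'Lisbon':
Total matches: 0

ANSWER: 0


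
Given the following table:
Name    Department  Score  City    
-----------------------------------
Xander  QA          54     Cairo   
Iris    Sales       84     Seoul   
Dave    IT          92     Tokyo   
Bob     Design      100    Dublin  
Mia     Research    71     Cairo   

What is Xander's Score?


Row 1: Xander
Score = 54

ANSWER: 54


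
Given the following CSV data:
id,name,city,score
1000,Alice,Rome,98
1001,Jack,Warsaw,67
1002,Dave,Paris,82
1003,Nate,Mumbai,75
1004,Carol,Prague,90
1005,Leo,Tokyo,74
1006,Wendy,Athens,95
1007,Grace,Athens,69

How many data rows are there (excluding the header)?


Counting rows (excluding header):
Header: id,name,city,score
Data rows: 8

ANSWER: 8


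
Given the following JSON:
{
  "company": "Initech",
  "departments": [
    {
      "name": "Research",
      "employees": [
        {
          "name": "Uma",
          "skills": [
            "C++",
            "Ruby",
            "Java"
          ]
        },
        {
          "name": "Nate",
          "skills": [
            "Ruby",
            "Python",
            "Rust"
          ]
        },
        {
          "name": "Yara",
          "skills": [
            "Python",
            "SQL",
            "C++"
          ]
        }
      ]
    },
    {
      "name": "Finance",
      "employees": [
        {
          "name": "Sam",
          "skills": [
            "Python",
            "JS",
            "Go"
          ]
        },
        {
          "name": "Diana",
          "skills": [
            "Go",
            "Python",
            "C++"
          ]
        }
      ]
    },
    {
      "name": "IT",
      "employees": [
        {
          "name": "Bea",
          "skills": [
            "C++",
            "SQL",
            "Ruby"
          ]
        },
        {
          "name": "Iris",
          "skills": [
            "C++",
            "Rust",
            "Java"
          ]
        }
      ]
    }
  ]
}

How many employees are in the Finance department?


Path: departments[1].employees
Count: 2

ANSWER: 2


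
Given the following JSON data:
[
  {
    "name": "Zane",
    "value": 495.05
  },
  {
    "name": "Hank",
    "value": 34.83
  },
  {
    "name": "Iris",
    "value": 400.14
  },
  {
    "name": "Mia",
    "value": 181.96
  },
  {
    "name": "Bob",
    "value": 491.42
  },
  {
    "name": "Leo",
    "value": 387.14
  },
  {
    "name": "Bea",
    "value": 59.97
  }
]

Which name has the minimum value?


Comparing values:
  Zane: 495.05
  Hank: 34.83
  Iris: 400.14
  Mia: 181.96
  Bob: 491.42
  Leo: 387.14
  Bea: 59.97
Minimum: Hank (34.83)

ANSWER: Hank


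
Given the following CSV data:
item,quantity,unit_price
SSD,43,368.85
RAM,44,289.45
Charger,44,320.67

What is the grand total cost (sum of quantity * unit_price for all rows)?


Computing row totals:
  SSD: 43 * 368.85 = 15860.55
  RAM: 44 * 289.45 = 12735.8
  Charger: 44 * 320.67 = 14109.48
Grand total = 15860.55 + 12735.8 + 14109.48 = 42705.83

ANSWER: 42705.83


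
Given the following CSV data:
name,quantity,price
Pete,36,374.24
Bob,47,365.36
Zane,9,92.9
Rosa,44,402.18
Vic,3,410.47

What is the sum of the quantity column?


Values in 'quantity' column:
  Row 1: 36
  Row 2: 47
  Row 3: 9
  Row 4: 44
  Row 5: 3
Sum = 36 + 47 + 9 + 44 + 3 = 139

ANSWER: 139


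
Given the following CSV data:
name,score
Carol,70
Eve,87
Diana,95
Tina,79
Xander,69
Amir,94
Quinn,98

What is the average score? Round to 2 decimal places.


Scores: 70, 87, 95, 79, 69, 94, 98
Sum = 592
Count = 7
Average = 592 / 7 = 84.57

ANSWER: 84.57


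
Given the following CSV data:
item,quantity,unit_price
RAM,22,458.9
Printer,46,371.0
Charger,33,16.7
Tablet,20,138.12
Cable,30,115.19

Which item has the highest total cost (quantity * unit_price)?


Computing row totals:
  RAM: 10095.8
  Printer: 17066.0
  Charger: 551.1
  Tablet: 2762.4
  Cable: 3455.7
Maximum: Printer (17066.0)

ANSWER: Printer


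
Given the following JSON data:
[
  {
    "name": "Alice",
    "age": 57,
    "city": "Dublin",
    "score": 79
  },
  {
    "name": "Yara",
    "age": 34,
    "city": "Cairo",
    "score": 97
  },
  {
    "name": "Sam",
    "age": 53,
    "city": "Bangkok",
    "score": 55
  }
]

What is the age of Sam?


Looking up record where name = Sam
Record index: 2
Field 'age' = 53

ANSWER: 53


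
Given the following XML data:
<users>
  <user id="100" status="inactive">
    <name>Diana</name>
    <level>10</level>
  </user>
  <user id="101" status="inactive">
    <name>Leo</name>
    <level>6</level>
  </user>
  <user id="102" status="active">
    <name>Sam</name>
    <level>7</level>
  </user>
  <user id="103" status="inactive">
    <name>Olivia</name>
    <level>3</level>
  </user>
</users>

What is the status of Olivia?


Finding user with name = Olivia
user id="103" status="inactive"

ANSWER: inactive


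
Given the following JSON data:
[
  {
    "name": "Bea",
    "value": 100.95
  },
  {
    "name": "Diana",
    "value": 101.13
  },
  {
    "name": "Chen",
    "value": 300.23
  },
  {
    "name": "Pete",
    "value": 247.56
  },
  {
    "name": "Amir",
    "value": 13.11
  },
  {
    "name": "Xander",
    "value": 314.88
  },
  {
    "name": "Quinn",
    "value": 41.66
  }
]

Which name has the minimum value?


Comparing values:
  Bea: 100.95
  Diana: 101.13
  Chen: 300.23
  Pete: 247.56
  Amir: 13.11
  Xander: 314.88
  Quinn: 41.66
Minimum: Amir (13.11)

ANSWER: Amir


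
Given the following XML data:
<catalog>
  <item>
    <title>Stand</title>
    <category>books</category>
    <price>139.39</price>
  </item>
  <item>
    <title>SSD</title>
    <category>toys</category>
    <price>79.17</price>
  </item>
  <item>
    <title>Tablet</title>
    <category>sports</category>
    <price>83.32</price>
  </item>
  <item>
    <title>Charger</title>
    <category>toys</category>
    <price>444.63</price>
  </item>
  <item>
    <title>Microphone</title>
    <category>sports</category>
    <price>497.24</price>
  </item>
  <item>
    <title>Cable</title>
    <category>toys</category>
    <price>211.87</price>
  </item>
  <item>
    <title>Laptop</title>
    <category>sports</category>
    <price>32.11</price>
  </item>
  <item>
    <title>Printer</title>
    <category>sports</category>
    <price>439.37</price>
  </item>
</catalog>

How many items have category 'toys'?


Scanning <item> elements for <category>toys</category>:
  Item 2: SSD -> MATCH
  Item 4: Charger -> MATCH
  Item 6: Cable -> MATCH
Count: 3

ANSWER: 3


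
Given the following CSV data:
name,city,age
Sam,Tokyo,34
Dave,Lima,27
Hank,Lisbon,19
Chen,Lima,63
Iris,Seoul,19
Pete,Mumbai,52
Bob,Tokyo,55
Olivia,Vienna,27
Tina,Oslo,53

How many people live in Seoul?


Scanning city column for 'Seoul':
  Row 5: Iris -> MATCH
Total matches: 1

ANSWER: 1


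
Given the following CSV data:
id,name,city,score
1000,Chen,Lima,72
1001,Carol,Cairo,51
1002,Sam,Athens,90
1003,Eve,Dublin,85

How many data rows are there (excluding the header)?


Counting rows (excluding header):
Header: id,name,city,score
Data rows: 4

ANSWER: 4


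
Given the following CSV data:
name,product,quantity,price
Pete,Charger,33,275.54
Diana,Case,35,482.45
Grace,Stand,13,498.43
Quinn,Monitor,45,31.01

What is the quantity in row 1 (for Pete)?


Row 1: Pete
Column 'quantity' = 33

ANSWER: 33


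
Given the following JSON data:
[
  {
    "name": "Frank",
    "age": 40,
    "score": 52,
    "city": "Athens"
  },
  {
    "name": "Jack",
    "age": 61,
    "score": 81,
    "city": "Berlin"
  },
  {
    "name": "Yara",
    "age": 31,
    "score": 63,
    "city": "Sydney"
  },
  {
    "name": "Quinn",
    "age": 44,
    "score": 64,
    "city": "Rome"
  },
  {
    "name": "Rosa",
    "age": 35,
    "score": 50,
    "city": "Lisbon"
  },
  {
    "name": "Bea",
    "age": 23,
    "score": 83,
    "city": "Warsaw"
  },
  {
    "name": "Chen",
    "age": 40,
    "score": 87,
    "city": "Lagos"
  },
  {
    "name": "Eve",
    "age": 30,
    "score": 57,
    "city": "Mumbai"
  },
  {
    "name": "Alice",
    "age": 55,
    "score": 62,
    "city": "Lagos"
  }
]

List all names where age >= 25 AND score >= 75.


Checking both conditions:
  Frank (age=40, score=52) -> no
  Jack (age=61, score=81) -> YES
  Yara (age=31, score=63) -> no
  Quinn (age=44, score=64) -> no
  Rosa (age=35, score=50) -> no
  Bea (age=23, score=83) -> no
  Chen (age=40, score=87) -> YES
  Eve (age=30, score=57) -> no
  Alice (age=55, score=62) -> no


ANSWER: Jack, Chen


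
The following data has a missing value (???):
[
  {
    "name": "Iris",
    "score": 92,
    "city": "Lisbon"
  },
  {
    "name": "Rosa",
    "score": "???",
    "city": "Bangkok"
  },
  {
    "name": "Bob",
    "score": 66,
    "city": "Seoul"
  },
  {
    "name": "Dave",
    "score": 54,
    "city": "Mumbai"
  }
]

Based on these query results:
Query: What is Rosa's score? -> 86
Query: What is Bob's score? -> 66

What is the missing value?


The missing value is Rosa's score
From query: Rosa's score = 86

ANSWER: 86


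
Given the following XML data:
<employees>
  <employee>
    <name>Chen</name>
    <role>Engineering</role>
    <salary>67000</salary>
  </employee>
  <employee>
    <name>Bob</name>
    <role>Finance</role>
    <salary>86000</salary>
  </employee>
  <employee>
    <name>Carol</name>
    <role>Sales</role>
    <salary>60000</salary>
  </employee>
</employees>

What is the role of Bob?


Searching for <employee> with <name>Bob</name>
Found at position 2
<role>Finance</role>

ANSWER: Finance


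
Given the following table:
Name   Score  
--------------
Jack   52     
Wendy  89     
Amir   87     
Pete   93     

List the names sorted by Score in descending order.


Sorting by Score (descending):
  Pete: 93
  Wendy: 89
  Amir: 87
  Jack: 52


ANSWER: Pete, Wendy, Amir, Jack


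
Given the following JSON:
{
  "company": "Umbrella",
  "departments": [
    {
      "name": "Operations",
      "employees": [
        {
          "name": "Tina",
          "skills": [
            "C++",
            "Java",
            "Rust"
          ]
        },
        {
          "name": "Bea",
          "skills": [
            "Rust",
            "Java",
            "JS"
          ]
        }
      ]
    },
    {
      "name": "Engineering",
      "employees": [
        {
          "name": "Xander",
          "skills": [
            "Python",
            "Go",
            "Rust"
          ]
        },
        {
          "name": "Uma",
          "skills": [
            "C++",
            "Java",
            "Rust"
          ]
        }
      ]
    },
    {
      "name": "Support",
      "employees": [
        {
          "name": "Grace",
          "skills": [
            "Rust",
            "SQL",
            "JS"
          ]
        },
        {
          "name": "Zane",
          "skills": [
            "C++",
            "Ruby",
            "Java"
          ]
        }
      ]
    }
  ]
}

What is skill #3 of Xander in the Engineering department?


Path: departments[1].employees[0].skills[2]
Value: Rust

ANSWER: Rust


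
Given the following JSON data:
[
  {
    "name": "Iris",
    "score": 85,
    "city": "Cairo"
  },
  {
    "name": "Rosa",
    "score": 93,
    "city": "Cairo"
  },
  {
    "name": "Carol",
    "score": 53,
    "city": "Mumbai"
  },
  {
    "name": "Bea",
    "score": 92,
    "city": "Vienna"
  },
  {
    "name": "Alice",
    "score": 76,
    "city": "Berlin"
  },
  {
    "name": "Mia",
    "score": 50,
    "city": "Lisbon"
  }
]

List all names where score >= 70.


Filtering records where score >= 70:
  Iris (score=85) -> YES
  Rosa (score=93) -> YES
  Carol (score=53) -> no
  Bea (score=92) -> YES
  Alice (score=76) -> YES
  Mia (score=50) -> no


ANSWER: Iris, Rosa, Bea, Alice


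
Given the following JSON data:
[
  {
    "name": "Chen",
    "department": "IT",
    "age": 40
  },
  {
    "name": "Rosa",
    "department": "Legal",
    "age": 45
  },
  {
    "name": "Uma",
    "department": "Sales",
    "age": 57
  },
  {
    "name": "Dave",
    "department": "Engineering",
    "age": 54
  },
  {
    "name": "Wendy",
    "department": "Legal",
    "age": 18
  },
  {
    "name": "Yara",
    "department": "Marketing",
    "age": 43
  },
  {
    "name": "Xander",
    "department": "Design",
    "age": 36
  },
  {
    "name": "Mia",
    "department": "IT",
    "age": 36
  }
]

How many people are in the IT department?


Scanning records for department = IT
  Record 0: Chen
  Record 7: Mia
Count: 2

ANSWER: 2


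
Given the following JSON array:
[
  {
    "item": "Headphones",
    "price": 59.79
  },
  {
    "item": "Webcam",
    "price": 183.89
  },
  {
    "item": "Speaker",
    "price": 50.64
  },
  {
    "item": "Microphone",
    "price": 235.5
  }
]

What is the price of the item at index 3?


Array index 3 -> Microphone
price = 235.5

ANSWER: 235.5


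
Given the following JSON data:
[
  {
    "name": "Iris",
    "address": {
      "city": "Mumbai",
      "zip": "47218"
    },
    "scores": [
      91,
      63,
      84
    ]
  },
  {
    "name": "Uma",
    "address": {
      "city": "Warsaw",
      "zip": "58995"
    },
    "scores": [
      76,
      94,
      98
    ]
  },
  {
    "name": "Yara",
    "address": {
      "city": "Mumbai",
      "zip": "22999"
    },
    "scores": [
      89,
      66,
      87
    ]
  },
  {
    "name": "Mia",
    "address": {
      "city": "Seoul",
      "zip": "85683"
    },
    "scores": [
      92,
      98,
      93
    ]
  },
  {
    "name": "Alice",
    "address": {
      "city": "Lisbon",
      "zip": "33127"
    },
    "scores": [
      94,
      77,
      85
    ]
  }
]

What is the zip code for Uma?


Path: records[1].address.zip
Value: 58995

ANSWER: 58995


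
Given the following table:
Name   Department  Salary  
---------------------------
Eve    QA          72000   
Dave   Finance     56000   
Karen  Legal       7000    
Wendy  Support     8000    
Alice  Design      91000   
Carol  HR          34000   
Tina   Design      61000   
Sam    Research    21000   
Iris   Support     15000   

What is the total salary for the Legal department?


Legal department members:
  Karen: 7000
Total = 7000 = 7000

ANSWER: 7000


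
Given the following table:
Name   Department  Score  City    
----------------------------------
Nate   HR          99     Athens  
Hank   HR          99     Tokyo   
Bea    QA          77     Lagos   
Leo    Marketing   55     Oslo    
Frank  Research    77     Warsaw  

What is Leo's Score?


Row 4: Leo
Score = 55

ANSWER: 55
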